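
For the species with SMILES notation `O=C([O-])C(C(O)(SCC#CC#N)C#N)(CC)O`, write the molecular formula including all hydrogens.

Heavy atoms from the SMILES: 10 C, 2 N, 4 O, 1 S.
Implicit hydrogens by atom environment:
  7 × C: no H
  2 × C: 2 H each → 4
  2 × N: no H
  2 × O: 1 H each → 2
  1 × C: 3 H
  1 × O: no H
  1 × O (charge -1): no H
  1 × S: no H
  Total hydrogens = 9.
Net charge -1.
Molecular formula: C10H9N2O4S-

C10H9N2O4S-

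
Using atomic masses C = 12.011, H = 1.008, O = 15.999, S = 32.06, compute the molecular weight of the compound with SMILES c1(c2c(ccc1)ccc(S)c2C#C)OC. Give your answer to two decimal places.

Molecular formula: C13H10OS.
M = 13×12.011 + 10×1.008 + 1×15.999 + 1×32.06 = 214.28 g/mol.

214.28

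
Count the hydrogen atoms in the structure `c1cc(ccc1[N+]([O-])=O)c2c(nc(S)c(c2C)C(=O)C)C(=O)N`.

Hydrogens are implicit in SMILES; fill each atom to its normal valence:
  7 × C (aromatic): no H
  4 × C (aromatic): 1 H each → 4
  3 × O: no H
  2 × C: 3 H each → 6
  2 × C: no H
  1 × N: 2 H
  1 × N (aromatic): no H
  1 × N (charge +1): no H
  1 × O (charge -1): no H
  1 × S: 1 H
  Total hydrogens = 13.

13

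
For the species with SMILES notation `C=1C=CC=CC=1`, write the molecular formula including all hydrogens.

Heavy atoms from the SMILES: 6 C.
Implicit hydrogens by atom environment:
  6 × C (aromatic): 1 H each → 6
  Total hydrogens = 6.
Molecular formula: C6H6

C6H6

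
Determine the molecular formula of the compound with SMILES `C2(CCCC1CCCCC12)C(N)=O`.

Heavy atoms from the SMILES: 11 C, 1 N, 1 O.
Implicit hydrogens by atom environment:
  7 × C: 2 H each → 14
  3 × C: 1 H each → 3
  1 × C: no H
  1 × N: 2 H
  1 × O: no H
  Total hydrogens = 19.
Molecular formula: C11H19NO

C11H19NO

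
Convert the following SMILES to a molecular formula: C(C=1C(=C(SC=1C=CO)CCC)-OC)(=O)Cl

C11H13ClO3S

Heavy atoms from the SMILES: 11 C, 1 Cl, 3 O, 1 S.
Implicit hydrogens by atom environment:
  4 × C (aromatic): no H
  2 × C: 3 H each → 6
  2 × C: 2 H each → 4
  2 × C: 1 H each → 2
  2 × O: no H
  1 × C: no H
  1 × Cl: no H
  1 × O: 1 H
  1 × S (aromatic): no H
  Total hydrogens = 13.
Molecular formula: C11H13ClO3S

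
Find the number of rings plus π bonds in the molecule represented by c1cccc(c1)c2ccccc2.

Molecular formula from the SMILES: C12H10.
DoU = (2C + 2 + N − H − X)/2 = (2·12 + 2 + 0 − 10 − 0)/2 = 16/2 = 8.
(Structurally: 2 ring(s) + 6 π bond(s) = 8.)

8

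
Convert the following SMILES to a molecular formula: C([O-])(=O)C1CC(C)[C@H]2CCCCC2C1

C12H19O2-

Heavy atoms from the SMILES: 12 C, 2 O.
Implicit hydrogens by atom environment:
  6 × C: 2 H each → 12
  4 × C: 1 H each → 4
  1 × C: 3 H
  1 × C: no H
  1 × O: no H
  1 × O (charge -1): no H
  Total hydrogens = 19.
Net charge -1.
Molecular formula: C12H19O2-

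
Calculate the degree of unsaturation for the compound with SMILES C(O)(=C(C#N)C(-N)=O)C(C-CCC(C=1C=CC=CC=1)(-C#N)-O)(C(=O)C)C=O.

12

Molecular formula from the SMILES: C19H19N3O5.
DoU = (2C + 2 + N − H − X)/2 = (2·19 + 2 + 3 − 19 − 0)/2 = 24/2 = 12.
(Structurally: 1 ring(s) + 11 π bond(s) = 12.)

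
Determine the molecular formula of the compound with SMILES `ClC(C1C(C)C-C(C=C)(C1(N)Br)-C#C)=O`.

C11H13BrClNO

Heavy atoms from the SMILES: 1 Br, 11 C, 1 Cl, 1 N, 1 O.
Implicit hydrogens by atom environment:
  4 × C: 1 H each → 4
  4 × C: no H
  2 × C: 2 H each → 4
  1 × Br: no H
  1 × C: 3 H
  1 × Cl: no H
  1 × N: 2 H
  1 × O: no H
  Total hydrogens = 13.
Molecular formula: C11H13BrClNO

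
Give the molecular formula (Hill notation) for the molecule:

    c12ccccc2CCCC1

C10H12

Heavy atoms from the SMILES: 10 C.
Implicit hydrogens by atom environment:
  4 × C: 2 H each → 8
  4 × C (aromatic): 1 H each → 4
  2 × C (aromatic): no H
  Total hydrogens = 12.
Molecular formula: C10H12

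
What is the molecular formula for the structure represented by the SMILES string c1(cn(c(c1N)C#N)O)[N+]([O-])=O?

C5H4N4O3

Heavy atoms from the SMILES: 5 C, 4 N, 3 O.
Implicit hydrogens by atom environment:
  3 × C (aromatic): no H
  1 × C (aromatic): 1 H
  1 × C: no H
  1 × N: 2 H
  1 × N (aromatic): no H
  1 × N: no H
  1 × N (charge +1): no H
  1 × O: 1 H
  1 × O: no H
  1 × O (charge -1): no H
  Total hydrogens = 4.
Molecular formula: C5H4N4O3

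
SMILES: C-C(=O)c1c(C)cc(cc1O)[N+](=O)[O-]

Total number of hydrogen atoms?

Hydrogens are implicit in SMILES; fill each atom to its normal valence:
  4 × C (aromatic): no H
  2 × C: 3 H each → 6
  2 × C (aromatic): 1 H each → 2
  2 × O: no H
  1 × C: no H
  1 × N (charge +1): no H
  1 × O: 1 H
  1 × O (charge -1): no H
  Total hydrogens = 9.

9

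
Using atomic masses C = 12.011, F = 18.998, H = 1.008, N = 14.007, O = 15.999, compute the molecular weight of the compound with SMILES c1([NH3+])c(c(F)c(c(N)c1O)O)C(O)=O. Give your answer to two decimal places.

203.15

Molecular formula: C7H8FN2O4+.
M = 7×12.011 + 1×18.998 + 8×1.008 + 2×14.007 + 4×15.999 = 203.15 g/mol.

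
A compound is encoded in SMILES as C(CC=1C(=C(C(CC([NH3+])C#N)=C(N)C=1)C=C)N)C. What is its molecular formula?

C14H21N4+

Heavy atoms from the SMILES: 14 C, 4 N.
Implicit hydrogens by atom environment:
  5 × C (aromatic): no H
  4 × C: 2 H each → 8
  2 × C: 1 H each → 2
  2 × N: 2 H each → 4
  1 × C: 3 H
  1 × C (aromatic): 1 H
  1 × C: no H
  1 × N (charge +1): 3 H
  1 × N: no H
  Total hydrogens = 21.
Net charge +1.
Molecular formula: C14H21N4+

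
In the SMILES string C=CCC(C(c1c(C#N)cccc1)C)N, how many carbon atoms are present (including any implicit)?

13

The symbol for carbon appears 13 times in the SMILES. Lowercase c denotes aromatic carbon and counts toward C.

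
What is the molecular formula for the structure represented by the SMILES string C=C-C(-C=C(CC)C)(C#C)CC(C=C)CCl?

Heavy atoms from the SMILES: 15 C, 1 Cl.
Implicit hydrogens by atom environment:
  5 × C: 2 H each → 10
  5 × C: 1 H each → 5
  3 × C: no H
  2 × C: 3 H each → 6
  1 × Cl: no H
  Total hydrogens = 21.
Molecular formula: C15H21Cl

C15H21Cl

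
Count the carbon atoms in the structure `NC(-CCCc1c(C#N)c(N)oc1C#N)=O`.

The symbol for carbon appears 10 times in the SMILES. Lowercase c denotes aromatic carbon and counts toward C.

10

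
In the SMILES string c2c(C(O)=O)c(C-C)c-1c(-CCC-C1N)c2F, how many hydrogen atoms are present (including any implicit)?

Hydrogens are implicit in SMILES; fill each atom to its normal valence:
  5 × C (aromatic): no H
  4 × C: 2 H each → 8
  1 × C: 3 H
  1 × C (aromatic): 1 H
  1 × C: 1 H
  1 × C: no H
  1 × F: no H
  1 × N: 2 H
  1 × O: 1 H
  1 × O: no H
  Total hydrogens = 16.

16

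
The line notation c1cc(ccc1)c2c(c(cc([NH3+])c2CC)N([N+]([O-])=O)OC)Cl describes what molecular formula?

Heavy atoms from the SMILES: 15 C, 1 Cl, 3 N, 3 O.
Implicit hydrogens by atom environment:
  6 × C (aromatic): 1 H each → 6
  6 × C (aromatic): no H
  2 × C: 3 H each → 6
  2 × O: no H
  1 × C: 2 H
  1 × Cl: no H
  1 × N (charge +1): 3 H
  1 × N: no H
  1 × N (charge +1): no H
  1 × O (charge -1): no H
  Total hydrogens = 17.
Net charge +1.
Molecular formula: C15H17ClN3O3+

C15H17ClN3O3+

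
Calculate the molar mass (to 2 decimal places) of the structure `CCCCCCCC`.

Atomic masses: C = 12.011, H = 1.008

Molecular formula: C8H18.
M = 8×12.011 + 18×1.008 = 114.23 g/mol.

114.23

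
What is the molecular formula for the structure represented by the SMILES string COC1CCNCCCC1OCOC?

Heavy atoms from the SMILES: 10 C, 1 N, 3 O.
Implicit hydrogens by atom environment:
  6 × C: 2 H each → 12
  3 × O: no H
  2 × C: 3 H each → 6
  2 × C: 1 H each → 2
  1 × N: 1 H
  Total hydrogens = 21.
Molecular formula: C10H21NO3

C10H21NO3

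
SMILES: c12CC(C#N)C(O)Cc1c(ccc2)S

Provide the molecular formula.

C11H11NOS

Heavy atoms from the SMILES: 11 C, 1 N, 1 O, 1 S.
Implicit hydrogens by atom environment:
  3 × C (aromatic): 1 H each → 3
  3 × C (aromatic): no H
  2 × C: 2 H each → 4
  2 × C: 1 H each → 2
  1 × C: no H
  1 × N: no H
  1 × O: 1 H
  1 × S: 1 H
  Total hydrogens = 11.
Molecular formula: C11H11NOS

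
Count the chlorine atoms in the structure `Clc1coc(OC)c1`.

1

The symbol for chlorine appears 1 time in the SMILES.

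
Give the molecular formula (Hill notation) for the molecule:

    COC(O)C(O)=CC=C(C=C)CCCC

C12H20O3

Heavy atoms from the SMILES: 12 C, 3 O.
Implicit hydrogens by atom environment:
  4 × C: 2 H each → 8
  4 × C: 1 H each → 4
  2 × C: 3 H each → 6
  2 × C: no H
  2 × O: 1 H each → 2
  1 × O: no H
  Total hydrogens = 20.
Molecular formula: C12H20O3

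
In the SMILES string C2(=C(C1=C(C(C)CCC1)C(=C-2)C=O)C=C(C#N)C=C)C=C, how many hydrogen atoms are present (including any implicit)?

19

Hydrogens are implicit in SMILES; fill each atom to its normal valence:
  5 × C: 2 H each → 10
  5 × C: 1 H each → 5
  5 × C (aromatic): no H
  2 × C: no H
  1 × C: 3 H
  1 × C (aromatic): 1 H
  1 × N: no H
  1 × O: no H
  Total hydrogens = 19.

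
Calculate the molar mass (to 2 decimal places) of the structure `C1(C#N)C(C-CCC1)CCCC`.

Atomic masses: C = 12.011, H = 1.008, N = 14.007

165.28

Molecular formula: C11H19N.
M = 11×12.011 + 19×1.008 + 1×14.007 = 165.28 g/mol.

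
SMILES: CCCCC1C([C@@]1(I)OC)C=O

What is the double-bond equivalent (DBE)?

Molecular formula from the SMILES: C9H15IO2.
DoU = (2C + 2 + N − H − X)/2 = (2·9 + 2 + 0 − 15 − 1)/2 = 4/2 = 2.
(Structurally: 1 ring(s) + 1 π bond(s) = 2.)

2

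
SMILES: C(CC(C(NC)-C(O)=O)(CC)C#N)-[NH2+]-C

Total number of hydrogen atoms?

Hydrogens are implicit in SMILES; fill each atom to its normal valence:
  3 × C: 3 H each → 9
  3 × C: 2 H each → 6
  3 × C: no H
  1 × C: 1 H
  1 × N (charge +1): 2 H
  1 × N: 1 H
  1 × N: no H
  1 × O: 1 H
  1 × O: no H
  Total hydrogens = 20.

20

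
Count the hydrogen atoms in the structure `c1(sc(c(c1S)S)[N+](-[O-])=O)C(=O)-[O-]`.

Hydrogens are implicit in SMILES; fill each atom to its normal valence:
  4 × C (aromatic): no H
  2 × O: no H
  2 × O (charge -1): no H
  2 × S: 1 H each → 2
  1 × C: no H
  1 × N (charge +1): no H
  1 × S (aromatic): no H
  Total hydrogens = 2.

2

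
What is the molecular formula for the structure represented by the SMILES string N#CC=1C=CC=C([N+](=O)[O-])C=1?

Heavy atoms from the SMILES: 7 C, 2 N, 2 O.
Implicit hydrogens by atom environment:
  4 × C (aromatic): 1 H each → 4
  2 × C (aromatic): no H
  1 × C: no H
  1 × N (charge +1): no H
  1 × N: no H
  1 × O: no H
  1 × O (charge -1): no H
  Total hydrogens = 4.
Molecular formula: C7H4N2O2

C7H4N2O2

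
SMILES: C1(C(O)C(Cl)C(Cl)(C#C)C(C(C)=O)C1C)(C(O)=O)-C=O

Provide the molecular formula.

C13H14Cl2O5

Heavy atoms from the SMILES: 13 C, 2 Cl, 5 O.
Implicit hydrogens by atom environment:
  6 × C: 1 H each → 6
  5 × C: no H
  3 × O: no H
  2 × C: 3 H each → 6
  2 × Cl: no H
  2 × O: 1 H each → 2
  Total hydrogens = 14.
Molecular formula: C13H14Cl2O5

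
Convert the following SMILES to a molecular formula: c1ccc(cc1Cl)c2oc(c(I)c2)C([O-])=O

Heavy atoms from the SMILES: 11 C, 1 Cl, 1 I, 3 O.
Implicit hydrogens by atom environment:
  5 × C (aromatic): 1 H each → 5
  5 × C (aromatic): no H
  1 × C: no H
  1 × Cl: no H
  1 × I: no H
  1 × O (aromatic): no H
  1 × O: no H
  1 × O (charge -1): no H
  Total hydrogens = 5.
Net charge -1.
Molecular formula: C11H5ClIO3-

C11H5ClIO3-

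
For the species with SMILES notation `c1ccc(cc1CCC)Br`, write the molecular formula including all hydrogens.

C9H11Br

Heavy atoms from the SMILES: 1 Br, 9 C.
Implicit hydrogens by atom environment:
  4 × C (aromatic): 1 H each → 4
  2 × C: 2 H each → 4
  2 × C (aromatic): no H
  1 × Br: no H
  1 × C: 3 H
  Total hydrogens = 11.
Molecular formula: C9H11Br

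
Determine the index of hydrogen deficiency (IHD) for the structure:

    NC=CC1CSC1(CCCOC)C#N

Molecular formula from the SMILES: C10H16N2OS.
DoU = (2C + 2 + N − H − X)/2 = (2·10 + 2 + 2 − 16 − 0)/2 = 8/2 = 4.
(Structurally: 1 ring(s) + 3 π bond(s) = 4.)

4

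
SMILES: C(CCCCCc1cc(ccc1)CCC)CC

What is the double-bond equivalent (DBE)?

4

Molecular formula from the SMILES: C17H28.
DoU = (2C + 2 + N − H − X)/2 = (2·17 + 2 + 0 − 28 − 0)/2 = 8/2 = 4.
(Structurally: 1 ring(s) + 3 π bond(s) = 4.)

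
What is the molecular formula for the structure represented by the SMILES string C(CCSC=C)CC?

Heavy atoms from the SMILES: 7 C, 1 S.
Implicit hydrogens by atom environment:
  5 × C: 2 H each → 10
  1 × C: 3 H
  1 × C: 1 H
  1 × S: no H
  Total hydrogens = 14.
Molecular formula: C7H14S

C7H14S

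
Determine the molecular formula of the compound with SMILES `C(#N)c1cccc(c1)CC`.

Heavy atoms from the SMILES: 9 C, 1 N.
Implicit hydrogens by atom environment:
  4 × C (aromatic): 1 H each → 4
  2 × C (aromatic): no H
  1 × C: 3 H
  1 × C: 2 H
  1 × C: no H
  1 × N: no H
  Total hydrogens = 9.
Molecular formula: C9H9N

C9H9N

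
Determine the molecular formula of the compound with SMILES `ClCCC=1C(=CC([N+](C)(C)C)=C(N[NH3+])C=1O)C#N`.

[C12H19ClN4O]2+

Heavy atoms from the SMILES: 12 C, 1 Cl, 4 N, 1 O.
Implicit hydrogens by atom environment:
  5 × C (aromatic): no H
  3 × C: 3 H each → 9
  2 × C: 2 H each → 4
  1 × C (aromatic): 1 H
  1 × C: no H
  1 × Cl: no H
  1 × N (charge +1): 3 H
  1 × N: 1 H
  1 × N (charge +1): no H
  1 × N: no H
  1 × O: 1 H
  Total hydrogens = 19.
Net charge +2.
Molecular formula: [C12H19ClN4O]2+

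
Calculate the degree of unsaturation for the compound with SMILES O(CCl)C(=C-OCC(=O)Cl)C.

2

Molecular formula from the SMILES: C6H8Cl2O3.
DoU = (2C + 2 + N − H − X)/2 = (2·6 + 2 + 0 − 8 − 2)/2 = 4/2 = 2.
(Structurally: 0 ring(s) + 2 π bond(s) = 2.)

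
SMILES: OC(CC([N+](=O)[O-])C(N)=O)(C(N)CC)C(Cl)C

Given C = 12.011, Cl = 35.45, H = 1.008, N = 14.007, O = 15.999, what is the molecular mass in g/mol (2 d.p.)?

267.71

Molecular formula: C9H18ClN3O4.
M = 9×12.011 + 1×35.45 + 18×1.008 + 3×14.007 + 4×15.999 = 267.71 g/mol.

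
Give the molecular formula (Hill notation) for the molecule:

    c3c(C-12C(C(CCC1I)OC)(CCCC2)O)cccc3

C17H23IO2

Heavy atoms from the SMILES: 17 C, 1 I, 2 O.
Implicit hydrogens by atom environment:
  6 × C: 2 H each → 12
  5 × C (aromatic): 1 H each → 5
  2 × C: 1 H each → 2
  2 × C: no H
  1 × C: 3 H
  1 × C (aromatic): no H
  1 × I: no H
  1 × O: 1 H
  1 × O: no H
  Total hydrogens = 23.
Molecular formula: C17H23IO2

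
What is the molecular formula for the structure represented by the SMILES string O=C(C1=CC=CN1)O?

C5H5NO2

Heavy atoms from the SMILES: 5 C, 1 N, 2 O.
Implicit hydrogens by atom environment:
  3 × C (aromatic): 1 H each → 3
  1 × C (aromatic): no H
  1 × C: no H
  1 × N (aromatic): 1 H
  1 × O: 1 H
  1 × O: no H
  Total hydrogens = 5.
Molecular formula: C5H5NO2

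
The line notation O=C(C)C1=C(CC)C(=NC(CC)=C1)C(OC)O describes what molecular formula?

C13H19NO3

Heavy atoms from the SMILES: 13 C, 1 N, 3 O.
Implicit hydrogens by atom environment:
  4 × C: 3 H each → 12
  4 × C (aromatic): no H
  2 × C: 2 H each → 4
  2 × O: no H
  1 × C (aromatic): 1 H
  1 × C: 1 H
  1 × C: no H
  1 × N (aromatic): no H
  1 × O: 1 H
  Total hydrogens = 19.
Molecular formula: C13H19NO3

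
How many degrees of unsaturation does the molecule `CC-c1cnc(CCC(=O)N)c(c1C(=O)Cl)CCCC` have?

6

Molecular formula from the SMILES: C15H21ClN2O2.
DoU = (2C + 2 + N − H − X)/2 = (2·15 + 2 + 2 − 21 − 1)/2 = 12/2 = 6.
(Structurally: 1 ring(s) + 5 π bond(s) = 6.)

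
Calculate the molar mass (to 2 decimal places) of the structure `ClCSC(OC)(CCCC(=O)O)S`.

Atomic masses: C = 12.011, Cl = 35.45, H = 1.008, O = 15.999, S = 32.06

Molecular formula: C7H13ClO3S2.
M = 7×12.011 + 1×35.45 + 13×1.008 + 3×15.999 + 2×32.06 = 244.75 g/mol.

244.75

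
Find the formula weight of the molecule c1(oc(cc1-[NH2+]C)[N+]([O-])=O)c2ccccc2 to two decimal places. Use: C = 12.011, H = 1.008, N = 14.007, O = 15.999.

219.22

Molecular formula: C11H11N2O3+.
M = 11×12.011 + 11×1.008 + 2×14.007 + 3×15.999 = 219.22 g/mol.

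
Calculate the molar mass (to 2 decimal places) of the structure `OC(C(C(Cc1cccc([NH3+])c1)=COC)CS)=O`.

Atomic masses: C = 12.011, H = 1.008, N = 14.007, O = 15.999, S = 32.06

268.35

Molecular formula: C13H18NO3S+.
M = 13×12.011 + 18×1.008 + 1×14.007 + 3×15.999 + 1×32.06 = 268.35 g/mol.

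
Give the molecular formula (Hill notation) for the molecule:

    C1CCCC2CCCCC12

C10H18

Heavy atoms from the SMILES: 10 C.
Implicit hydrogens by atom environment:
  8 × C: 2 H each → 16
  2 × C: 1 H each → 2
  Total hydrogens = 18.
Molecular formula: C10H18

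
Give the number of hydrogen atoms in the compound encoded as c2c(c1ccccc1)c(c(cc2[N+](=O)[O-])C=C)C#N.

Hydrogens are implicit in SMILES; fill each atom to its normal valence:
  7 × C (aromatic): 1 H each → 7
  5 × C (aromatic): no H
  1 × C: 2 H
  1 × C: 1 H
  1 × C: no H
  1 × N (charge +1): no H
  1 × N: no H
  1 × O: no H
  1 × O (charge -1): no H
  Total hydrogens = 10.

10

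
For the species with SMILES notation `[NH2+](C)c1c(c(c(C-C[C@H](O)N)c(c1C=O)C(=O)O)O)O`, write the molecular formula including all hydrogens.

Heavy atoms from the SMILES: 12 C, 2 N, 6 O.
Implicit hydrogens by atom environment:
  6 × C (aromatic): no H
  4 × O: 1 H each → 4
  2 × C: 2 H each → 4
  2 × C: 1 H each → 2
  2 × O: no H
  1 × C: 3 H
  1 × C: no H
  1 × N (charge +1): 2 H
  1 × N: 2 H
  Total hydrogens = 17.
Net charge +1.
Molecular formula: C12H17N2O6+

C12H17N2O6+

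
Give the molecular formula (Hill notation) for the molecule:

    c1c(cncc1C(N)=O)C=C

C8H8N2O

Heavy atoms from the SMILES: 8 C, 2 N, 1 O.
Implicit hydrogens by atom environment:
  3 × C (aromatic): 1 H each → 3
  2 × C (aromatic): no H
  1 × C: 2 H
  1 × C: 1 H
  1 × C: no H
  1 × N: 2 H
  1 × N (aromatic): no H
  1 × O: no H
  Total hydrogens = 8.
Molecular formula: C8H8N2O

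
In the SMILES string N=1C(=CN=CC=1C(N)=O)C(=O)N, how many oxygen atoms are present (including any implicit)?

2

The symbol for oxygen appears 2 times in the SMILES.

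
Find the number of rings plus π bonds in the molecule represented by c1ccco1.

Molecular formula from the SMILES: C4H4O.
DoU = (2C + 2 + N − H − X)/2 = (2·4 + 2 + 0 − 4 − 0)/2 = 6/2 = 3.
(Structurally: 1 ring(s) + 2 π bond(s) = 3.)

3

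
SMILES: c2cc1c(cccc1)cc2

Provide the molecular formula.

Heavy atoms from the SMILES: 10 C.
Implicit hydrogens by atom environment:
  8 × C (aromatic): 1 H each → 8
  2 × C (aromatic): no H
  Total hydrogens = 8.
Molecular formula: C10H8

C10H8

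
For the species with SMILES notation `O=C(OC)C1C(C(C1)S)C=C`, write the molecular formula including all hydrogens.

C8H12O2S

Heavy atoms from the SMILES: 8 C, 2 O, 1 S.
Implicit hydrogens by atom environment:
  4 × C: 1 H each → 4
  2 × C: 2 H each → 4
  2 × O: no H
  1 × C: 3 H
  1 × C: no H
  1 × S: 1 H
  Total hydrogens = 12.
Molecular formula: C8H12O2S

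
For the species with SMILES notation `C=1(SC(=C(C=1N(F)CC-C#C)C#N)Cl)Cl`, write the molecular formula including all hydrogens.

Heavy atoms from the SMILES: 9 C, 2 Cl, 1 F, 2 N, 1 S.
Implicit hydrogens by atom environment:
  4 × C (aromatic): no H
  2 × C: 2 H each → 4
  2 × C: no H
  2 × Cl: no H
  2 × N: no H
  1 × C: 1 H
  1 × F: no H
  1 × S (aromatic): no H
  Total hydrogens = 5.
Molecular formula: C9H5Cl2FN2S

C9H5Cl2FN2S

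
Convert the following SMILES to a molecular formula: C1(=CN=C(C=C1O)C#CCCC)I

C10H10INO

Heavy atoms from the SMILES: 10 C, 1 I, 1 N, 1 O.
Implicit hydrogens by atom environment:
  3 × C (aromatic): no H
  2 × C: 2 H each → 4
  2 × C (aromatic): 1 H each → 2
  2 × C: no H
  1 × C: 3 H
  1 × I: no H
  1 × N (aromatic): no H
  1 × O: 1 H
  Total hydrogens = 10.
Molecular formula: C10H10INO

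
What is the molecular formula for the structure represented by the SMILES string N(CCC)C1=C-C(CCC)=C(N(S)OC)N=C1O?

C12H21N3O2S

Heavy atoms from the SMILES: 12 C, 3 N, 2 O, 1 S.
Implicit hydrogens by atom environment:
  4 × C: 2 H each → 8
  4 × C (aromatic): no H
  3 × C: 3 H each → 9
  1 × C (aromatic): 1 H
  1 × N: 1 H
  1 × N (aromatic): no H
  1 × N: no H
  1 × O: 1 H
  1 × O: no H
  1 × S: 1 H
  Total hydrogens = 21.
Molecular formula: C12H21N3O2S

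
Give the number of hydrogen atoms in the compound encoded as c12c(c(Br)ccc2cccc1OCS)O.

Hydrogens are implicit in SMILES; fill each atom to its normal valence:
  5 × C (aromatic): 1 H each → 5
  5 × C (aromatic): no H
  1 × Br: no H
  1 × C: 2 H
  1 × O: 1 H
  1 × O: no H
  1 × S: 1 H
  Total hydrogens = 9.

9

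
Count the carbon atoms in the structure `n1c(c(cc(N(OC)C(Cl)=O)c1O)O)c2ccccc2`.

13

The symbol for carbon appears 13 times in the SMILES. Lowercase c denotes aromatic carbon and counts toward C.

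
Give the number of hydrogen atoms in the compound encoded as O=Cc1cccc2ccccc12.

8

Hydrogens are implicit in SMILES; fill each atom to its normal valence:
  7 × C (aromatic): 1 H each → 7
  3 × C (aromatic): no H
  1 × C: 1 H
  1 × O: no H
  Total hydrogens = 8.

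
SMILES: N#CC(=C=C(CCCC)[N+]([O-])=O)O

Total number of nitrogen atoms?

The symbol for nitrogen appears 2 times in the SMILES.

2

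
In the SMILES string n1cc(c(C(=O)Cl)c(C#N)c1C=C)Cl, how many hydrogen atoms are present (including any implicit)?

Hydrogens are implicit in SMILES; fill each atom to its normal valence:
  4 × C (aromatic): no H
  2 × C: no H
  2 × Cl: no H
  1 × C: 2 H
  1 × C (aromatic): 1 H
  1 × C: 1 H
  1 × N (aromatic): no H
  1 × N: no H
  1 × O: no H
  Total hydrogens = 4.

4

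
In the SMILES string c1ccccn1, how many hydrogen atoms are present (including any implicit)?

5

Hydrogens are implicit in SMILES; fill each atom to its normal valence:
  5 × C (aromatic): 1 H each → 5
  1 × N (aromatic): no H
  Total hydrogens = 5.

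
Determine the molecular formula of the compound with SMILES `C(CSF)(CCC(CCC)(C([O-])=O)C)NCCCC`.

Heavy atoms from the SMILES: 14 C, 1 F, 1 N, 2 O, 1 S.
Implicit hydrogens by atom environment:
  8 × C: 2 H each → 16
  3 × C: 3 H each → 9
  2 × C: no H
  1 × C: 1 H
  1 × F: no H
  1 × N: 1 H
  1 × O: no H
  1 × O (charge -1): no H
  1 × S: no H
  Total hydrogens = 27.
Net charge -1.
Molecular formula: C14H27FNO2S-

C14H27FNO2S-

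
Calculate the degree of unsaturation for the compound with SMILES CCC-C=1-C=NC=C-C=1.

Molecular formula from the SMILES: C8H11N.
DoU = (2C + 2 + N − H − X)/2 = (2·8 + 2 + 1 − 11 − 0)/2 = 8/2 = 4.
(Structurally: 1 ring(s) + 3 π bond(s) = 4.)

4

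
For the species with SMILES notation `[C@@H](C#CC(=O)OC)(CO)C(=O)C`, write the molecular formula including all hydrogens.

Heavy atoms from the SMILES: 8 C, 4 O.
Implicit hydrogens by atom environment:
  4 × C: no H
  3 × O: no H
  2 × C: 3 H each → 6
  1 × C: 2 H
  1 × C: 1 H
  1 × O: 1 H
  Total hydrogens = 10.
Molecular formula: C8H10O4

C8H10O4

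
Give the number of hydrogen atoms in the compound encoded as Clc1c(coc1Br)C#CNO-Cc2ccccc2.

9

Hydrogens are implicit in SMILES; fill each atom to its normal valence:
  6 × C (aromatic): 1 H each → 6
  4 × C (aromatic): no H
  2 × C: no H
  1 × Br: no H
  1 × C: 2 H
  1 × Cl: no H
  1 × N: 1 H
  1 × O (aromatic): no H
  1 × O: no H
  Total hydrogens = 9.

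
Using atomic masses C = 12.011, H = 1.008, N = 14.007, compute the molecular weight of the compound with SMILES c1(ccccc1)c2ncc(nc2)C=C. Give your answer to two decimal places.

Molecular formula: C12H10N2.
M = 12×12.011 + 10×1.008 + 2×14.007 = 182.23 g/mol.

182.23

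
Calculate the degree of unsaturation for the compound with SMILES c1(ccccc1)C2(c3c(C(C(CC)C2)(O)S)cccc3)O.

9

Molecular formula from the SMILES: C18H20O2S.
DoU = (2C + 2 + N − H − X)/2 = (2·18 + 2 + 0 − 20 − 0)/2 = 18/2 = 9.
(Structurally: 3 ring(s) + 6 π bond(s) = 9.)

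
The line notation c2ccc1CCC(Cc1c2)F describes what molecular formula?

C10H11F

Heavy atoms from the SMILES: 10 C, 1 F.
Implicit hydrogens by atom environment:
  4 × C (aromatic): 1 H each → 4
  3 × C: 2 H each → 6
  2 × C (aromatic): no H
  1 × C: 1 H
  1 × F: no H
  Total hydrogens = 11.
Molecular formula: C10H11F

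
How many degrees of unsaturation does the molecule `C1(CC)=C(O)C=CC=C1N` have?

4

Molecular formula from the SMILES: C8H11NO.
DoU = (2C + 2 + N − H − X)/2 = (2·8 + 2 + 1 − 11 − 0)/2 = 8/2 = 4.
(Structurally: 1 ring(s) + 3 π bond(s) = 4.)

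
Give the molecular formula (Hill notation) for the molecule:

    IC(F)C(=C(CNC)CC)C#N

Heavy atoms from the SMILES: 8 C, 1 F, 1 I, 2 N.
Implicit hydrogens by atom environment:
  3 × C: no H
  2 × C: 3 H each → 6
  2 × C: 2 H each → 4
  1 × C: 1 H
  1 × F: no H
  1 × I: no H
  1 × N: 1 H
  1 × N: no H
  Total hydrogens = 12.
Molecular formula: C8H12FIN2

C8H12FIN2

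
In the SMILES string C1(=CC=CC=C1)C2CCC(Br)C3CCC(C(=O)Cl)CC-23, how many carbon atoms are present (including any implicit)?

The symbol for carbon appears 17 times in the SMILES. (Cl is a single chlorine, not C + l.)

17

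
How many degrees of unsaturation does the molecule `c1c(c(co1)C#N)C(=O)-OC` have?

6

Molecular formula from the SMILES: C7H5NO3.
DoU = (2C + 2 + N − H − X)/2 = (2·7 + 2 + 1 − 5 − 0)/2 = 12/2 = 6.
(Structurally: 1 ring(s) + 5 π bond(s) = 6.)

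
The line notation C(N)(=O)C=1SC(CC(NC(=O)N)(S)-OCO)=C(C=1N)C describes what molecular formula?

C10H16N4O4S2

Heavy atoms from the SMILES: 10 C, 4 N, 4 O, 2 S.
Implicit hydrogens by atom environment:
  4 × C (aromatic): no H
  3 × C: no H
  3 × N: 2 H each → 6
  3 × O: no H
  2 × C: 2 H each → 4
  1 × C: 3 H
  1 × N: 1 H
  1 × O: 1 H
  1 × S: 1 H
  1 × S (aromatic): no H
  Total hydrogens = 16.
Molecular formula: C10H16N4O4S2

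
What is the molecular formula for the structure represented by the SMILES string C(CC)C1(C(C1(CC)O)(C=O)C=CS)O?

C11H18O3S

Heavy atoms from the SMILES: 11 C, 3 O, 1 S.
Implicit hydrogens by atom environment:
  3 × C: 2 H each → 6
  3 × C: 1 H each → 3
  3 × C: no H
  2 × C: 3 H each → 6
  2 × O: 1 H each → 2
  1 × O: no H
  1 × S: 1 H
  Total hydrogens = 18.
Molecular formula: C11H18O3S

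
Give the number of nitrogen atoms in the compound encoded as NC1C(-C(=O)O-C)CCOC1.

The symbol for nitrogen appears 1 time in the SMILES.

1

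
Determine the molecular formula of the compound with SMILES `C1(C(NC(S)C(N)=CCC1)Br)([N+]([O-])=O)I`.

Heavy atoms from the SMILES: 1 Br, 7 C, 1 I, 3 N, 2 O, 1 S.
Implicit hydrogens by atom environment:
  3 × C: 1 H each → 3
  2 × C: 2 H each → 4
  2 × C: no H
  1 × Br: no H
  1 × I: no H
  1 × N: 2 H
  1 × N: 1 H
  1 × N (charge +1): no H
  1 × O: no H
  1 × O (charge -1): no H
  1 × S: 1 H
  Total hydrogens = 11.
Molecular formula: C7H11BrIN3O2S

C7H11BrIN3O2S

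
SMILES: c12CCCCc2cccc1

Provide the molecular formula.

Heavy atoms from the SMILES: 10 C.
Implicit hydrogens by atom environment:
  4 × C: 2 H each → 8
  4 × C (aromatic): 1 H each → 4
  2 × C (aromatic): no H
  Total hydrogens = 12.
Molecular formula: C10H12

C10H12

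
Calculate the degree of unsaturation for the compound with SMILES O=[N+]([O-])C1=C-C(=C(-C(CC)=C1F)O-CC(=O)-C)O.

Molecular formula from the SMILES: C11H12FNO5.
DoU = (2C + 2 + N − H − X)/2 = (2·11 + 2 + 1 − 12 − 1)/2 = 12/2 = 6.
(Structurally: 1 ring(s) + 5 π bond(s) = 6.)

6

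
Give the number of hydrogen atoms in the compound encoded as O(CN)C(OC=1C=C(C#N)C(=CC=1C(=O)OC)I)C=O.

11

Hydrogens are implicit in SMILES; fill each atom to its normal valence:
  5 × O: no H
  4 × C (aromatic): no H
  2 × C (aromatic): 1 H each → 2
  2 × C: 1 H each → 2
  2 × C: no H
  1 × C: 3 H
  1 × C: 2 H
  1 × I: no H
  1 × N: 2 H
  1 × N: no H
  Total hydrogens = 11.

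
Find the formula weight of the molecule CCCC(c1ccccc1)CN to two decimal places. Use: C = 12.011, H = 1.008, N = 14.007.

163.26

Molecular formula: C11H17N.
M = 11×12.011 + 17×1.008 + 1×14.007 = 163.26 g/mol.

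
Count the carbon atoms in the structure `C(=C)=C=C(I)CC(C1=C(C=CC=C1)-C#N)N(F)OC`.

14

The symbol for carbon appears 14 times in the SMILES.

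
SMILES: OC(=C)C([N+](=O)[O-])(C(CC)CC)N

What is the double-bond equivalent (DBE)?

Molecular formula from the SMILES: C8H16N2O3.
DoU = (2C + 2 + N − H − X)/2 = (2·8 + 2 + 2 − 16 − 0)/2 = 4/2 = 2.
(Structurally: 0 ring(s) + 2 π bond(s) = 2.)

2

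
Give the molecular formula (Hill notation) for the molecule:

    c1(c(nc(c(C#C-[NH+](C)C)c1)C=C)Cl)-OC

Heavy atoms from the SMILES: 12 C, 1 Cl, 2 N, 1 O.
Implicit hydrogens by atom environment:
  4 × C (aromatic): no H
  3 × C: 3 H each → 9
  2 × C: no H
  1 × C: 2 H
  1 × C (aromatic): 1 H
  1 × C: 1 H
  1 × Cl: no H
  1 × N (charge +1): 1 H
  1 × N (aromatic): no H
  1 × O: no H
  Total hydrogens = 14.
Net charge +1.
Molecular formula: C12H14ClN2O+

C12H14ClN2O+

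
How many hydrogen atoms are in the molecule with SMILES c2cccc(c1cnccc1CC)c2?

13

Hydrogens are implicit in SMILES; fill each atom to its normal valence:
  8 × C (aromatic): 1 H each → 8
  3 × C (aromatic): no H
  1 × C: 3 H
  1 × C: 2 H
  1 × N (aromatic): no H
  Total hydrogens = 13.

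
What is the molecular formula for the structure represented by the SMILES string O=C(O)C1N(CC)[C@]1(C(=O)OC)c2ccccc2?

C13H15NO4

Heavy atoms from the SMILES: 13 C, 1 N, 4 O.
Implicit hydrogens by atom environment:
  5 × C (aromatic): 1 H each → 5
  3 × C: no H
  3 × O: no H
  2 × C: 3 H each → 6
  1 × C: 2 H
  1 × C: 1 H
  1 × C (aromatic): no H
  1 × N: no H
  1 × O: 1 H
  Total hydrogens = 15.
Molecular formula: C13H15NO4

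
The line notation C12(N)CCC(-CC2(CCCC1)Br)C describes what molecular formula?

Heavy atoms from the SMILES: 1 Br, 11 C, 1 N.
Implicit hydrogens by atom environment:
  7 × C: 2 H each → 14
  2 × C: no H
  1 × Br: no H
  1 × C: 3 H
  1 × C: 1 H
  1 × N: 2 H
  Total hydrogens = 20.
Molecular formula: C11H20BrN

C11H20BrN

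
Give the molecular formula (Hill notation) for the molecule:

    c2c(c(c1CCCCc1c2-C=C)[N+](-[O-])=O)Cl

C12H12ClNO2

Heavy atoms from the SMILES: 12 C, 1 Cl, 1 N, 2 O.
Implicit hydrogens by atom environment:
  5 × C: 2 H each → 10
  5 × C (aromatic): no H
  1 × C (aromatic): 1 H
  1 × C: 1 H
  1 × Cl: no H
  1 × N (charge +1): no H
  1 × O: no H
  1 × O (charge -1): no H
  Total hydrogens = 12.
Molecular formula: C12H12ClNO2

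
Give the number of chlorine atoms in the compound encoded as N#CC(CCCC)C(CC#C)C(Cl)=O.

The symbol for chlorine appears 1 time in the SMILES.

1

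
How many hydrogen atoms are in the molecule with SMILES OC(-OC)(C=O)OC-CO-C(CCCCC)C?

24

Hydrogens are implicit in SMILES; fill each atom to its normal valence:
  6 × C: 2 H each → 12
  4 × O: no H
  3 × C: 3 H each → 9
  2 × C: 1 H each → 2
  1 × C: no H
  1 × O: 1 H
  Total hydrogens = 24.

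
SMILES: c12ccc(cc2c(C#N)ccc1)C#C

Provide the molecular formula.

Heavy atoms from the SMILES: 13 C, 1 N.
Implicit hydrogens by atom environment:
  6 × C (aromatic): 1 H each → 6
  4 × C (aromatic): no H
  2 × C: no H
  1 × C: 1 H
  1 × N: no H
  Total hydrogens = 7.
Molecular formula: C13H7N

C13H7N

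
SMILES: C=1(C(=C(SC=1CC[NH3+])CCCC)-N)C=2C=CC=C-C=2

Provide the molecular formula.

Heavy atoms from the SMILES: 16 C, 2 N, 1 S.
Implicit hydrogens by atom environment:
  5 × C: 2 H each → 10
  5 × C (aromatic): 1 H each → 5
  5 × C (aromatic): no H
  1 × C: 3 H
  1 × N (charge +1): 3 H
  1 × N: 2 H
  1 × S (aromatic): no H
  Total hydrogens = 23.
Net charge +1.
Molecular formula: C16H23N2S+

C16H23N2S+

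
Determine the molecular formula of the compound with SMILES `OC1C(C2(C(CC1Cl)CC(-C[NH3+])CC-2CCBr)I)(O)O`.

C13H23BrClINO3+

Heavy atoms from the SMILES: 1 Br, 13 C, 1 Cl, 1 I, 1 N, 3 O.
Implicit hydrogens by atom environment:
  6 × C: 2 H each → 12
  5 × C: 1 H each → 5
  3 × O: 1 H each → 3
  2 × C: no H
  1 × Br: no H
  1 × Cl: no H
  1 × I: no H
  1 × N (charge +1): 3 H
  Total hydrogens = 23.
Net charge +1.
Molecular formula: C13H23BrClINO3+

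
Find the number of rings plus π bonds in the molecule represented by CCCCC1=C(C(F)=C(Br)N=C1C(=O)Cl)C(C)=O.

6

Molecular formula from the SMILES: C12H12BrClFNO2.
DoU = (2C + 2 + N − H − X)/2 = (2·12 + 2 + 1 − 12 − 3)/2 = 12/2 = 6.
(Structurally: 1 ring(s) + 5 π bond(s) = 6.)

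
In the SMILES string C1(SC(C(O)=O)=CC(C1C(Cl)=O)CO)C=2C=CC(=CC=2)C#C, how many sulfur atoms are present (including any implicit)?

The symbol for sulfur appears 1 time in the SMILES.

1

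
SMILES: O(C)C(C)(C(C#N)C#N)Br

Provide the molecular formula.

Heavy atoms from the SMILES: 1 Br, 6 C, 2 N, 1 O.
Implicit hydrogens by atom environment:
  3 × C: no H
  2 × C: 3 H each → 6
  2 × N: no H
  1 × Br: no H
  1 × C: 1 H
  1 × O: no H
  Total hydrogens = 7.
Molecular formula: C6H7BrN2O

C6H7BrN2O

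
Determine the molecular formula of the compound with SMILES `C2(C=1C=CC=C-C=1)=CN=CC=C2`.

Heavy atoms from the SMILES: 11 C, 1 N.
Implicit hydrogens by atom environment:
  9 × C (aromatic): 1 H each → 9
  2 × C (aromatic): no H
  1 × N (aromatic): no H
  Total hydrogens = 9.
Molecular formula: C11H9N

C11H9N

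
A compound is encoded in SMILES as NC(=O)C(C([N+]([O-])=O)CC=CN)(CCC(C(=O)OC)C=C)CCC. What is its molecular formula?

Heavy atoms from the SMILES: 16 C, 3 N, 5 O.
Implicit hydrogens by atom environment:
  6 × C: 2 H each → 12
  5 × C: 1 H each → 5
  4 × O: no H
  3 × C: no H
  2 × C: 3 H each → 6
  2 × N: 2 H each → 4
  1 × N (charge +1): no H
  1 × O (charge -1): no H
  Total hydrogens = 27.
Molecular formula: C16H27N3O5

C16H27N3O5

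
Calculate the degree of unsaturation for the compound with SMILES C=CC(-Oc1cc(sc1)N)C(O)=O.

Molecular formula from the SMILES: C8H9NO3S.
DoU = (2C + 2 + N − H − X)/2 = (2·8 + 2 + 1 − 9 − 0)/2 = 10/2 = 5.
(Structurally: 1 ring(s) + 4 π bond(s) = 5.)

5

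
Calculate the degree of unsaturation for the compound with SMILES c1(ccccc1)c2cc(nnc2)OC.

8

Molecular formula from the SMILES: C11H10N2O.
DoU = (2C + 2 + N − H − X)/2 = (2·11 + 2 + 2 − 10 − 0)/2 = 16/2 = 8.
(Structurally: 2 ring(s) + 6 π bond(s) = 8.)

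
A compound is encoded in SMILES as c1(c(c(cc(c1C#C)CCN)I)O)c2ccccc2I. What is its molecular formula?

C16H13I2NO

Heavy atoms from the SMILES: 16 C, 2 I, 1 N, 1 O.
Implicit hydrogens by atom environment:
  7 × C (aromatic): no H
  5 × C (aromatic): 1 H each → 5
  2 × C: 2 H each → 4
  2 × I: no H
  1 × C: 1 H
  1 × C: no H
  1 × N: 2 H
  1 × O: 1 H
  Total hydrogens = 13.
Molecular formula: C16H13I2NO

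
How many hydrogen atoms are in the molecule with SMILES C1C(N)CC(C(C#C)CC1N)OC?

Hydrogens are implicit in SMILES; fill each atom to its normal valence:
  5 × C: 1 H each → 5
  3 × C: 2 H each → 6
  2 × N: 2 H each → 4
  1 × C: 3 H
  1 × C: no H
  1 × O: no H
  Total hydrogens = 18.

18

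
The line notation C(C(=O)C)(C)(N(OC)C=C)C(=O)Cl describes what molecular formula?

C8H12ClNO3

Heavy atoms from the SMILES: 8 C, 1 Cl, 1 N, 3 O.
Implicit hydrogens by atom environment:
  3 × C: 3 H each → 9
  3 × C: no H
  3 × O: no H
  1 × C: 2 H
  1 × C: 1 H
  1 × Cl: no H
  1 × N: no H
  Total hydrogens = 12.
Molecular formula: C8H12ClNO3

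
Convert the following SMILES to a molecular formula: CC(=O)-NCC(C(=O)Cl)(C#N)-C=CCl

C8H8Cl2N2O2

Heavy atoms from the SMILES: 8 C, 2 Cl, 2 N, 2 O.
Implicit hydrogens by atom environment:
  4 × C: no H
  2 × C: 1 H each → 2
  2 × Cl: no H
  2 × O: no H
  1 × C: 3 H
  1 × C: 2 H
  1 × N: 1 H
  1 × N: no H
  Total hydrogens = 8.
Molecular formula: C8H8Cl2N2O2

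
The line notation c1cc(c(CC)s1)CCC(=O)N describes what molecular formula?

C9H13NOS

Heavy atoms from the SMILES: 9 C, 1 N, 1 O, 1 S.
Implicit hydrogens by atom environment:
  3 × C: 2 H each → 6
  2 × C (aromatic): 1 H each → 2
  2 × C (aromatic): no H
  1 × C: 3 H
  1 × C: no H
  1 × N: 2 H
  1 × O: no H
  1 × S (aromatic): no H
  Total hydrogens = 13.
Molecular formula: C9H13NOS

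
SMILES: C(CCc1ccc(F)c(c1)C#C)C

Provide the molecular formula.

Heavy atoms from the SMILES: 12 C, 1 F.
Implicit hydrogens by atom environment:
  3 × C: 2 H each → 6
  3 × C (aromatic): 1 H each → 3
  3 × C (aromatic): no H
  1 × C: 3 H
  1 × C: 1 H
  1 × C: no H
  1 × F: no H
  Total hydrogens = 13.
Molecular formula: C12H13F

C12H13F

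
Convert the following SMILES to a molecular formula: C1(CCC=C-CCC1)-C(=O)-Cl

Heavy atoms from the SMILES: 9 C, 1 Cl, 1 O.
Implicit hydrogens by atom environment:
  5 × C: 2 H each → 10
  3 × C: 1 H each → 3
  1 × C: no H
  1 × Cl: no H
  1 × O: no H
  Total hydrogens = 13.
Molecular formula: C9H13ClO

C9H13ClO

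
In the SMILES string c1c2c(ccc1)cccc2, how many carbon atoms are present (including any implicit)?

The symbol for carbon appears 10 times in the SMILES. Lowercase c denotes aromatic carbon and counts toward C.

10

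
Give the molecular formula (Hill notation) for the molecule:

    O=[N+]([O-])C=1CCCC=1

Heavy atoms from the SMILES: 5 C, 1 N, 2 O.
Implicit hydrogens by atom environment:
  3 × C: 2 H each → 6
  1 × C: 1 H
  1 × C: no H
  1 × N (charge +1): no H
  1 × O: no H
  1 × O (charge -1): no H
  Total hydrogens = 7.
Molecular formula: C5H7NO2

C5H7NO2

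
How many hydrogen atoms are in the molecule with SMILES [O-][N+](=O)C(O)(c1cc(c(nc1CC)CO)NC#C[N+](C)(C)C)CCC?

27

Hydrogens are implicit in SMILES; fill each atom to its normal valence:
  5 × C: 3 H each → 15
  4 × C: 2 H each → 8
  4 × C (aromatic): no H
  3 × C: no H
  2 × N (charge +1): no H
  2 × O: 1 H each → 2
  1 × C (aromatic): 1 H
  1 × N: 1 H
  1 × N (aromatic): no H
  1 × O: no H
  1 × O (charge -1): no H
  Total hydrogens = 27.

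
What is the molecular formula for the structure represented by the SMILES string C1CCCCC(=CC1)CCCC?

C12H22

Heavy atoms from the SMILES: 12 C.
Implicit hydrogens by atom environment:
  9 × C: 2 H each → 18
  1 × C: 3 H
  1 × C: 1 H
  1 × C: no H
  Total hydrogens = 22.
Molecular formula: C12H22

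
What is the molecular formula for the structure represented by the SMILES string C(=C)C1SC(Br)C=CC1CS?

C8H11BrS2

Heavy atoms from the SMILES: 1 Br, 8 C, 2 S.
Implicit hydrogens by atom environment:
  6 × C: 1 H each → 6
  2 × C: 2 H each → 4
  1 × Br: no H
  1 × S: 1 H
  1 × S: no H
  Total hydrogens = 11.
Molecular formula: C8H11BrS2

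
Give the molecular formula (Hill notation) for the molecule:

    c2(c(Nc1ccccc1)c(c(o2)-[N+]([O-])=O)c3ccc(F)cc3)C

C17H13FN2O3

Heavy atoms from the SMILES: 17 C, 1 F, 2 N, 3 O.
Implicit hydrogens by atom environment:
  9 × C (aromatic): 1 H each → 9
  7 × C (aromatic): no H
  1 × C: 3 H
  1 × F: no H
  1 × N: 1 H
  1 × N (charge +1): no H
  1 × O (aromatic): no H
  1 × O: no H
  1 × O (charge -1): no H
  Total hydrogens = 13.
Molecular formula: C17H13FN2O3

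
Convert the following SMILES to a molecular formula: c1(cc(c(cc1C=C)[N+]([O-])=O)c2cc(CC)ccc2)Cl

C16H14ClNO2

Heavy atoms from the SMILES: 16 C, 1 Cl, 1 N, 2 O.
Implicit hydrogens by atom environment:
  6 × C (aromatic): 1 H each → 6
  6 × C (aromatic): no H
  2 × C: 2 H each → 4
  1 × C: 3 H
  1 × C: 1 H
  1 × Cl: no H
  1 × N (charge +1): no H
  1 × O: no H
  1 × O (charge -1): no H
  Total hydrogens = 14.
Molecular formula: C16H14ClNO2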